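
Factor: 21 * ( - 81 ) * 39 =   -  66339 = - 3^6*7^1*13^1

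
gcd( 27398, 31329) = 1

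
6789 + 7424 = 14213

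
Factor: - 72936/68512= - 2^( - 2)*3^2*1013^1*2141^ ( - 1)  =  - 9117/8564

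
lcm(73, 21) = 1533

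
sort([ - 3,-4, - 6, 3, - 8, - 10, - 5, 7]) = [ - 10, - 8, - 6, - 5, - 4,  -  3,3, 7 ] 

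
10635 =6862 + 3773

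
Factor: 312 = 2^3*3^1 * 13^1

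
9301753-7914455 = 1387298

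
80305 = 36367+43938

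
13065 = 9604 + 3461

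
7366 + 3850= 11216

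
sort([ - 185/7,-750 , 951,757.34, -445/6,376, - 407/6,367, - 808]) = [ - 808,- 750, - 445/6, - 407/6 ,- 185/7,367,376, 757.34,951] 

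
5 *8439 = 42195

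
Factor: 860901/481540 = 2^( - 2)*3^1*5^(  -  1)*31^1 * 9257^1 * 24077^ ( - 1)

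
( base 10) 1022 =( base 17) 392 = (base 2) 1111111110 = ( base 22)22a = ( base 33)UW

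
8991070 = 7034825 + 1956245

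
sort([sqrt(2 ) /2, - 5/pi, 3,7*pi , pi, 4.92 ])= [ - 5/pi, sqrt( 2)/2, 3, pi, 4.92, 7 *pi ] 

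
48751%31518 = 17233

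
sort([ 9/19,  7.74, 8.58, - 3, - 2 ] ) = [-3, - 2, 9/19,7.74,8.58] 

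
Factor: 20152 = 2^3 * 11^1 * 229^1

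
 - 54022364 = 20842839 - 74865203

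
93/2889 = 31/963=0.03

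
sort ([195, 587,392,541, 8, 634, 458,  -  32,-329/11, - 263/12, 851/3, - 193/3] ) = [-193/3, - 32,  -  329/11,-263/12, 8, 195,851/3,392,458, 541 , 587,634] 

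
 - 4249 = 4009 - 8258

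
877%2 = 1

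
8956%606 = 472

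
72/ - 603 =-8/67   =  -0.12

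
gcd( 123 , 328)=41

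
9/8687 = 9/8687=0.00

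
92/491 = 92/491 = 0.19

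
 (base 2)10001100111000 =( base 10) 9016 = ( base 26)d8k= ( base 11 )6857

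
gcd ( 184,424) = 8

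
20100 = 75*268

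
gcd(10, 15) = 5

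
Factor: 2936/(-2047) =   -  2^3*23^(-1)*89^( - 1 )*367^1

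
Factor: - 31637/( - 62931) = 3^( - 1)*11^ ( - 1 ) * 17^1*1861^1 * 1907^( - 1 )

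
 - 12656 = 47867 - 60523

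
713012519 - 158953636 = 554058883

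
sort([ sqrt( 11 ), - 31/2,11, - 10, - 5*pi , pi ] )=[ - 5*pi, - 31/2 , - 10,pi,sqrt( 11 ),11] 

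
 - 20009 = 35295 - 55304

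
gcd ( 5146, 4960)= 62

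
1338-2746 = -1408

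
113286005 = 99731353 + 13554652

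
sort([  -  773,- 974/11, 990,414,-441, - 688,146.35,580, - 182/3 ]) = [ - 773, - 688, - 441, - 974/11,-182/3, 146.35, 414,580, 990 ]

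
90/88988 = 45/44494 =0.00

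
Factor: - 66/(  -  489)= 22/163 = 2^1*11^1*163^ ( - 1)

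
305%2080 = 305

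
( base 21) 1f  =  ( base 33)13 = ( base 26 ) 1a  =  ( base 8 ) 44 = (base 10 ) 36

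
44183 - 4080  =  40103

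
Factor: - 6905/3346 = - 2^(  -  1 )*5^1 *7^ ( - 1 )*239^( - 1 )*1381^1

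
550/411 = 550/411 = 1.34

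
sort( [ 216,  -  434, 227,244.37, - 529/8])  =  [ - 434,  -  529/8,216, 227,  244.37]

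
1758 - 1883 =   -  125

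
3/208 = 3/208 = 0.01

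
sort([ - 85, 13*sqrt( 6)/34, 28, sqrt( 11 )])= [ - 85, 13*sqrt( 6)/34, sqrt( 11 ), 28]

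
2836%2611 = 225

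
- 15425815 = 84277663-99703478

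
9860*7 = 69020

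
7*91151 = 638057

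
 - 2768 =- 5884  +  3116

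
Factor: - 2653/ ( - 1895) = 5^( - 1)*7^1 =7/5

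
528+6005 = 6533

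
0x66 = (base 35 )2W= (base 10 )102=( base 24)46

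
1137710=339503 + 798207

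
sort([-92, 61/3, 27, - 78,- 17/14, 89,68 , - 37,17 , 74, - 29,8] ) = [  -  92 , - 78, - 37, - 29,- 17/14,8,17,61/3, 27,68, 74, 89] 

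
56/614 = 28/307 = 0.09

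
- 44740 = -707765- - 663025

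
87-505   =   - 418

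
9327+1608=10935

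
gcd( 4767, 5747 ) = 7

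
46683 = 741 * 63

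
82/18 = 4 + 5/9 =4.56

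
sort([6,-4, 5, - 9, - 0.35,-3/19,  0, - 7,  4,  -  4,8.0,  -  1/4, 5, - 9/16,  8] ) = [-9, - 7 , - 4,-4,-9/16, - 0.35, - 1/4, - 3/19, 0,4,5, 5,6,  8.0,  8]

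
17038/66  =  258 + 5/33= 258.15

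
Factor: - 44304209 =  - 44304209^1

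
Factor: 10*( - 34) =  - 340 = -  2^2*5^1 * 17^1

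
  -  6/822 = - 1  +  136/137 = - 0.01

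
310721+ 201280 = 512001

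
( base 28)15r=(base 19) 2C1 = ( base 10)951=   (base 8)1667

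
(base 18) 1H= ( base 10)35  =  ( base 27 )18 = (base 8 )43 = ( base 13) 29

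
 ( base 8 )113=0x4b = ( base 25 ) 30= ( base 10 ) 75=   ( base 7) 135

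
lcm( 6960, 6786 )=271440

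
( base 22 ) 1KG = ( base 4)32230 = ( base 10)940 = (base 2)1110101100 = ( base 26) 1a4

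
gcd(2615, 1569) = 523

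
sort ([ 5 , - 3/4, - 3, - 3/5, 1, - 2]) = [-3,-2,-3/4, - 3/5,1, 5 ] 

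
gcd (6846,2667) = 21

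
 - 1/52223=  - 1/52223 = -  0.00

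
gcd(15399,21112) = 29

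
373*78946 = 29446858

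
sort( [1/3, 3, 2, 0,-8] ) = [ - 8, 0,  1/3, 2,  3]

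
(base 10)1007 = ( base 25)1F7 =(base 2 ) 1111101111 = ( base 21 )25K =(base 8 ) 1757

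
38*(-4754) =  - 180652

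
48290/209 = 231 + 1/19 = 231.05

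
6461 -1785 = 4676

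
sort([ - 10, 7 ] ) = [-10, 7] 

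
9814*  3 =29442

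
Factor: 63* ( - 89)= - 5607=- 3^2*7^1*89^1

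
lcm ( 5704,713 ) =5704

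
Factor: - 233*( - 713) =166129 = 23^1*31^1 * 233^1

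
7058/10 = 3529/5 = 705.80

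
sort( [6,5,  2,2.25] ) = [ 2, 2.25,5,6]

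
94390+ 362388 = 456778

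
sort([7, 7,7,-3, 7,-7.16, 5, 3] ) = [ - 7.16, - 3, 3 , 5, 7, 7,7, 7 ]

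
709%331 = 47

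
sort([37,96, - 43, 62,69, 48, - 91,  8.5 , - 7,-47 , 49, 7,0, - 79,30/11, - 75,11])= [ - 91, - 79,-75, - 47, - 43, - 7, 0 , 30/11,7,8.5, 11, 37, 48 , 49  ,  62,69,  96 ] 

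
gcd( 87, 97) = 1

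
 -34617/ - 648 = 53 + 91/216 = 53.42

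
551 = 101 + 450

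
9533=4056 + 5477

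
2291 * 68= 155788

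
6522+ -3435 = 3087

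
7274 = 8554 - 1280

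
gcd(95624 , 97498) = 2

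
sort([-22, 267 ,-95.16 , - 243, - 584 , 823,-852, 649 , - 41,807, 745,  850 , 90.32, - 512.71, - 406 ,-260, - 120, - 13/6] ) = [-852, - 584, -512.71, - 406,- 260, - 243,-120, - 95.16, - 41, - 22,  -  13/6, 90.32,  267, 649, 745,807,823, 850]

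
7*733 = 5131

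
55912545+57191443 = 113103988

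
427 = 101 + 326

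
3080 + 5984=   9064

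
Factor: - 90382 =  - 2^1*45191^1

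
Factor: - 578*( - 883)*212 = 108199288 = 2^3 * 17^2*53^1*883^1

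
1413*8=11304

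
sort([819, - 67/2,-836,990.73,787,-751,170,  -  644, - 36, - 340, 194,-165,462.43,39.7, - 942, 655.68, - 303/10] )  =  [ - 942,-836, - 751, - 644, - 340, - 165, - 36,- 67/2, - 303/10,39.7,170,194 , 462.43, 655.68,787, 819,990.73 ]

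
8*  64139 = 513112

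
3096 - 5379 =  - 2283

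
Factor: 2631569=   79^1* 33311^1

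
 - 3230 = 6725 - 9955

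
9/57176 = 9/57176 = 0.00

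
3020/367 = 8  +  84/367 = 8.23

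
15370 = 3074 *5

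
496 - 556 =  - 60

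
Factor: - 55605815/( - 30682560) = 2^( - 6) * 3^( - 1)*31^( - 1)*1031^( - 1)*11121163^1  =  11121163/6136512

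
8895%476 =327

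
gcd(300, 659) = 1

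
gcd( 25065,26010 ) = 45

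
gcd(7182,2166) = 114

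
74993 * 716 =53694988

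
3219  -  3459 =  - 240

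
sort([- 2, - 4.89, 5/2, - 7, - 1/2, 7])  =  [ - 7, - 4.89, - 2, - 1/2,  5/2,7 ]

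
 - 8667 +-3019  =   - 11686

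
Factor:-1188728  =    -  2^3*139^1 * 1069^1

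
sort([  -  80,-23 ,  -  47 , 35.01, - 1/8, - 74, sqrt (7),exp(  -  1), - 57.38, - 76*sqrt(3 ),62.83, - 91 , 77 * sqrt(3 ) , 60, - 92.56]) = [ - 76*sqrt(3), - 92.56, -91, - 80, - 74,-57.38,  -  47 , - 23, - 1/8,exp(  -  1 ),sqrt(7) , 35.01, 60, 62.83, 77*sqrt( 3)]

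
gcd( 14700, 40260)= 60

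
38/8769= 38/8769= 0.00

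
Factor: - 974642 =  - 2^1*239^1*2039^1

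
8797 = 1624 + 7173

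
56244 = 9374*6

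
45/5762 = 45/5762  =  0.01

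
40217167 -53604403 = - 13387236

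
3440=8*430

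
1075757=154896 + 920861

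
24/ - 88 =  - 3/11 = -0.27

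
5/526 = 5/526 = 0.01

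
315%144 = 27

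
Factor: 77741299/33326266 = 2^(-1)* 19^( - 1 )*509^(-1)*1723^( -1)*3967^1*19597^1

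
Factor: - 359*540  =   - 2^2*3^3*5^1*359^1 = - 193860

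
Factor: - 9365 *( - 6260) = 2^2*5^2*313^1*1873^1 = 58624900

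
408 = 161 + 247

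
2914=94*31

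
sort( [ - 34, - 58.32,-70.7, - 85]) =[ - 85, - 70.7, - 58.32, - 34 ] 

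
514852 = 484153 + 30699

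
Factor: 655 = 5^1*131^1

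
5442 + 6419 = 11861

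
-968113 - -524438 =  -443675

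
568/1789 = 568/1789=   0.32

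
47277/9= 5253 = 5253.00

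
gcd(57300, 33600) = 300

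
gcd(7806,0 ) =7806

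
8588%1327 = 626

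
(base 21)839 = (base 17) c7d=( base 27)4p9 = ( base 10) 3600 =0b111000010000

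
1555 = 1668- 113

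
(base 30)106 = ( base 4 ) 32022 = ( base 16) 38a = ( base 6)4110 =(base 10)906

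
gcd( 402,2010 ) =402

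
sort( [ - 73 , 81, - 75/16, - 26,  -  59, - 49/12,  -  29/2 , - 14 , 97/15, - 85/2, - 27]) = [ - 73 ,  -  59,  -  85/2,  -  27, - 26, -29/2,- 14, - 75/16, - 49/12, 97/15, 81 ]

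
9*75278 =677502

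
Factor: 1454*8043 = 11694522=2^1 * 3^1*7^1*383^1*727^1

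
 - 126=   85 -211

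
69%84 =69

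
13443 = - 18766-  -  32209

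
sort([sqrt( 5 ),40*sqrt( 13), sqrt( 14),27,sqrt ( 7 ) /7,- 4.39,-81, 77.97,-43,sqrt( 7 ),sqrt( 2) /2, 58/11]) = [  -  81, - 43,  -  4.39, sqrt( 7)/7,sqrt( 2) /2, sqrt(5 ) , sqrt( 7),sqrt( 14), 58/11, 27,77.97,40*sqrt( 13) ] 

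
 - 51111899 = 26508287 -77620186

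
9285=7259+2026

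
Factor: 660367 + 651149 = 1311516 =2^2*3^2*17^1*2143^1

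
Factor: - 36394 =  -2^1*31^1*587^1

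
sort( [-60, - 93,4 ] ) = [ - 93,  -  60,4 ] 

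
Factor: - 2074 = - 2^1*17^1*61^1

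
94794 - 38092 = 56702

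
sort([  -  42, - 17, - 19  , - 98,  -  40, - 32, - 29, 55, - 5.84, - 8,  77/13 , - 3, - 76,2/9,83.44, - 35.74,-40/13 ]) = [ - 98,-76 , - 42, - 40 , -35.74,-32,-29,  -  19, - 17,  -  8, - 5.84, - 40/13, - 3,2/9 , 77/13,55, 83.44 ]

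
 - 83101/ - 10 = 8310  +  1/10 =8310.10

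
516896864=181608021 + 335288843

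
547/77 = 7  +  8/77 = 7.10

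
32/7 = 4 +4/7 = 4.57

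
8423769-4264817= 4158952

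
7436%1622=948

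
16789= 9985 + 6804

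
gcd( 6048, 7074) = 54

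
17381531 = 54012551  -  36631020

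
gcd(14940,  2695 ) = 5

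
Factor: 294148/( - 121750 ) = - 302/125 = - 2^1*5^( -3)*151^1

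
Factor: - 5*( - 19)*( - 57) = -5415 = - 3^1*5^1 * 19^2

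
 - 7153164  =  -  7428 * 963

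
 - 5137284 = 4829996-9967280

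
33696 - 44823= - 11127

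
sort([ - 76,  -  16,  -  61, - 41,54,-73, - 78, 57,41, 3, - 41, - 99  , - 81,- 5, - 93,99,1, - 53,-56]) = [ - 99, - 93,-81,  -  78, - 76,-73,-61,-56,-53, - 41, - 41, - 16, - 5,1,3,41,54,57, 99]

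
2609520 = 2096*1245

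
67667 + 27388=95055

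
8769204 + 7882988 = 16652192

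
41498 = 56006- 14508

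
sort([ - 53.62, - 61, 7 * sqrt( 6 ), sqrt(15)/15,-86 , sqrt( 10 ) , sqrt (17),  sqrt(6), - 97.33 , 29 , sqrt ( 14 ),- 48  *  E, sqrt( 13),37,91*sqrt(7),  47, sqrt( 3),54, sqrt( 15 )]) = [ - 48*E, - 97.33, - 86 ,-61, - 53.62, sqrt(15)/15, sqrt(3),sqrt(6 ), sqrt(10),sqrt( 13),sqrt(14 ), sqrt (15), sqrt( 17 ), 7*sqrt(6) , 29, 37, 47, 54 , 91* sqrt( 7 )]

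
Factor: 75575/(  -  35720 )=-15115/7144 = - 2^ ( - 3 )*5^1*  19^( - 1)*47^( - 1 )*3023^1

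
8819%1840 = 1459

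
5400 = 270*20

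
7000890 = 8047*870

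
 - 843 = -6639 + 5796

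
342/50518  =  171/25259 = 0.01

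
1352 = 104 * 13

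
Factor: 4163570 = 2^1*5^1*349^1*1193^1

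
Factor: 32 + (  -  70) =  - 2^1*19^1 = - 38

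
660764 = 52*12707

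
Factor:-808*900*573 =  - 416685600 = -2^5*3^3*5^2 * 101^1* 191^1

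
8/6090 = 4/3045= 0.00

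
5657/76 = 74 + 33/76  =  74.43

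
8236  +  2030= 10266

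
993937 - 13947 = 979990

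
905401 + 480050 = 1385451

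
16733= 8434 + 8299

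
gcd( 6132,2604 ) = 84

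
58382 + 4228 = 62610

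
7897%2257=1126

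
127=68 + 59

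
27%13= 1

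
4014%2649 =1365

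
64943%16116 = 479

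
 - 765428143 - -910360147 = 144932004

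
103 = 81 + 22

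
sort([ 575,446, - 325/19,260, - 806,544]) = [ - 806 , - 325/19, 260,446, 544,575 ]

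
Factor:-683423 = -13^1*52571^1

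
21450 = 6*3575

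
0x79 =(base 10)121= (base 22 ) 5B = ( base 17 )72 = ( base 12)A1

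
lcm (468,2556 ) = 33228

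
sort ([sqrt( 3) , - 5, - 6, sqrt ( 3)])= [ - 6,-5 , sqrt( 3), sqrt ( 3 )]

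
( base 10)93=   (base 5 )333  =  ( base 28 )39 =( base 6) 233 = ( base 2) 1011101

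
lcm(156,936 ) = 936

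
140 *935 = 130900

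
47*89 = 4183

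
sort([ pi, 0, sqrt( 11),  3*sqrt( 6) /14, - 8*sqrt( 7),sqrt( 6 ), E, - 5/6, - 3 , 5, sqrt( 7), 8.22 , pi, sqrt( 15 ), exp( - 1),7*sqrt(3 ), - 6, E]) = [ - 8*sqrt ( 7),-6,-3,-5/6, 0, exp(- 1 ),3*sqrt(6) /14,sqrt(6) , sqrt(7 ), E, E, pi, pi, sqrt( 11), sqrt(15 ) , 5, 8.22, 7*sqrt( 3 ) ] 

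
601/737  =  601/737 = 0.82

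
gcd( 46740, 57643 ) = 1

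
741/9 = 82  +  1/3 = 82.33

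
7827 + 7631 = 15458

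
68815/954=68815/954=72.13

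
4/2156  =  1/539 = 0.00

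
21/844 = 21/844 = 0.02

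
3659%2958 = 701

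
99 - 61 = 38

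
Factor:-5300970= -2^1*3^1*5^1*176699^1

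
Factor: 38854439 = 13^1*31^1 * 67^1* 1439^1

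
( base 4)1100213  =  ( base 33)4ob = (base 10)5159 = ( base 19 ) E5A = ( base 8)12047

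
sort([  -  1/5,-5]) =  [  -  5,-1/5 ]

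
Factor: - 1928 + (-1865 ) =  - 3793^1 = - 3793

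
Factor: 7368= 2^3 *3^1*307^1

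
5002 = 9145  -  4143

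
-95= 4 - 99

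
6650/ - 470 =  - 15 + 40/47 = - 14.15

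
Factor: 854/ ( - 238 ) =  - 61/17 = -  17^(-1 )*61^1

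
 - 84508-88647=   -  173155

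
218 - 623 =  - 405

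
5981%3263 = 2718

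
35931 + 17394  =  53325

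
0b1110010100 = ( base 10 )916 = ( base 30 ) 10G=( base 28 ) 14k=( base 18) 2EG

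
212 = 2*106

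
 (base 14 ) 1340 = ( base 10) 3388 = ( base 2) 110100111100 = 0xD3C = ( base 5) 102023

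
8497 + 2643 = 11140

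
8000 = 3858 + 4142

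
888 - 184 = 704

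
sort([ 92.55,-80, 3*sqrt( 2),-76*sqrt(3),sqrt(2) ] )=[ - 76*sqrt(3),-80, sqrt(2), 3* sqrt( 2 )  ,  92.55 ]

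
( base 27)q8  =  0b1011000110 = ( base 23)17k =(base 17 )27D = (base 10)710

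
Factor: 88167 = 3^1*29389^1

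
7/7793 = 7/7793 = 0.00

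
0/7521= 0 = 0.00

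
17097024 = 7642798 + 9454226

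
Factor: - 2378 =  - 2^1 * 29^1*41^1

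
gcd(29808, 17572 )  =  92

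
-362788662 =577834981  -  940623643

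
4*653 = 2612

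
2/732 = 1/366 = 0.00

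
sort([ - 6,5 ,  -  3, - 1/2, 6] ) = [-6, - 3  , - 1/2,5, 6 ] 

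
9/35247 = 3/11749 =0.00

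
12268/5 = 12268/5 = 2453.60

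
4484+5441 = 9925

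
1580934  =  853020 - -727914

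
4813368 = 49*98232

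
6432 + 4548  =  10980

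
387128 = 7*55304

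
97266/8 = 48633/4 = 12158.25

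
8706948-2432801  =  6274147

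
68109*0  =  0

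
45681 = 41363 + 4318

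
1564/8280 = 17/90 = 0.19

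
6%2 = 0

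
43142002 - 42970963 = 171039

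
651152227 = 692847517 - 41695290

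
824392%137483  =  136977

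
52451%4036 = 4019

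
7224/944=7 + 77/118 = 7.65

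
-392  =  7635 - 8027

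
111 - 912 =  - 801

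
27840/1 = 27840 = 27840.00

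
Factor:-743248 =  - 2^4 *11^1 * 41^1*103^1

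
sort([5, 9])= [ 5, 9]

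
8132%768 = 452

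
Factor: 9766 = 2^1 * 19^1*257^1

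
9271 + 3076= 12347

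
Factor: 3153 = 3^1*1051^1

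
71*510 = 36210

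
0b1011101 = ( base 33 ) 2R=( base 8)135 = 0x5D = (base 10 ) 93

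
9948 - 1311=8637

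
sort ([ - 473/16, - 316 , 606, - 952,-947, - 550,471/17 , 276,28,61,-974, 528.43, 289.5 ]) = [ - 974, - 952, - 947, - 550,  -  316,-473/16,471/17, 28,61 , 276, 289.5,528.43, 606 ] 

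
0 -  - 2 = 2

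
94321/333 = 283 + 82/333 = 283.25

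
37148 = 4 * 9287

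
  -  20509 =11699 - 32208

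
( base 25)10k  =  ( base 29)m7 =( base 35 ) if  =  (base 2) 1010000101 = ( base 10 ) 645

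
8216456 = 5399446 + 2817010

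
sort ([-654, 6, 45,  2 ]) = [  -  654,2, 6,45 ] 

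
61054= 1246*49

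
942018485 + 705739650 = 1647758135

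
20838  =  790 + 20048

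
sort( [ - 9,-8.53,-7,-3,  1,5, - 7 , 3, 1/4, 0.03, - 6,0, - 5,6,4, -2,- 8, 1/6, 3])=[ -9,-8.53, - 8, - 7, - 7,-6,-5, - 3, -2,0,0.03,1/6,1/4,1,3 , 3, 4,5,6]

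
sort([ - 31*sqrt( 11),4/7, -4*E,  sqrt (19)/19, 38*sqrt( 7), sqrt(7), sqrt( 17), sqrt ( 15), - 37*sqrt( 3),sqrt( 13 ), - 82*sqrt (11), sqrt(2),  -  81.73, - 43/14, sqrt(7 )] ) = [ - 82 * sqrt(11 ),  -  31*sqrt(11 ), - 81.73, - 37*sqrt( 3 )  , - 4*E, - 43/14, sqrt(19) /19, 4/7, sqrt (2), sqrt ( 7 ),sqrt( 7), sqrt( 13), sqrt(15), sqrt(17), 38*sqrt(7 ) ]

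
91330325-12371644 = 78958681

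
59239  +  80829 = 140068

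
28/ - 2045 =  - 1 + 2017/2045 = -0.01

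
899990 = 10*89999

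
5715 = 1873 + 3842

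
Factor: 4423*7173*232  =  7360473528 = 2^3*3^2*29^1*797^1*4423^1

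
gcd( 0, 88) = 88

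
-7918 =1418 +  - 9336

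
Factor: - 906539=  - 906539^1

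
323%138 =47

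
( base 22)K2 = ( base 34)D0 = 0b110111010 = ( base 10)442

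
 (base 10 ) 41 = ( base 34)17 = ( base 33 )18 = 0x29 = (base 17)27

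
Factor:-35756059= - 41^1*872099^1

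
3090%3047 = 43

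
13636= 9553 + 4083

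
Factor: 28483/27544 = 91/88= 2^(  -  3)*7^1*11^( - 1)*13^1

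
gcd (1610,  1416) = 2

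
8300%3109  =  2082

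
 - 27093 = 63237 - 90330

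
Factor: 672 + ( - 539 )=7^1*19^1 = 133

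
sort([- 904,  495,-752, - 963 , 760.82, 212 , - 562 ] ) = [ - 963 , - 904 , - 752, - 562, 212, 495, 760.82]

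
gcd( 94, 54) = 2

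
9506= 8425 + 1081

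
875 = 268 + 607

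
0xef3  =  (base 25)632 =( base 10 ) 3827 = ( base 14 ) 1575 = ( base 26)5H5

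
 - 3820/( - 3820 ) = 1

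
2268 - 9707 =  - 7439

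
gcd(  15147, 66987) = 81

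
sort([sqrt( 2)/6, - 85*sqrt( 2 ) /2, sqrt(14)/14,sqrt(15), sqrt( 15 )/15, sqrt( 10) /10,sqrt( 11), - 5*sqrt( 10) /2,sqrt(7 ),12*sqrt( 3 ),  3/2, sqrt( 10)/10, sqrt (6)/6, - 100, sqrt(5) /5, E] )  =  [ - 100, - 85*sqrt( 2)/2, - 5*sqrt( 10 )/2, sqrt( 2 ) /6, sqrt( 15 )/15, sqrt ( 14)/14, sqrt( 10 )/10, sqrt(10 ) /10, sqrt (6) /6,sqrt(5 )/5,3/2, sqrt( 7),  E,sqrt(11), sqrt(15),12*sqrt( 3 )] 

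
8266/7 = 1180 + 6/7 = 1180.86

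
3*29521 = 88563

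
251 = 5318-5067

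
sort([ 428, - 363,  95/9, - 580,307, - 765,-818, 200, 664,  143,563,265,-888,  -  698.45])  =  [  -  888, - 818, - 765, - 698.45,  -  580,- 363,95/9,  143,200,265,307, 428, 563, 664 ] 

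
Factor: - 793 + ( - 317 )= - 1110=- 2^1 * 3^1*5^1*37^1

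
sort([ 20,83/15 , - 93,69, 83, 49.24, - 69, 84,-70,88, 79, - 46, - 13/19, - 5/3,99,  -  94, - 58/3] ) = [ - 94,  -  93, - 70, - 69, - 46, - 58/3, - 5/3, - 13/19,83/15,20,49.24,69, 79,83, 84 , 88, 99]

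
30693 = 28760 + 1933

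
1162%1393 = 1162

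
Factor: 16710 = 2^1*3^1*5^1* 557^1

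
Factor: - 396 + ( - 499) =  - 5^1 * 179^1 = - 895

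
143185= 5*28637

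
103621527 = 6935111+96686416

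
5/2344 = 5/2344= 0.00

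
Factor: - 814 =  -2^1*11^1*37^1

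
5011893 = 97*51669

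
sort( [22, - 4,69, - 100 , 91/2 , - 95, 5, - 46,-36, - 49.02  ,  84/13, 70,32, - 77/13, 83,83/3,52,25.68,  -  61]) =[  -  100, - 95,-61, - 49.02,-46, - 36 ,-77/13, - 4,5,84/13,22,25.68 , 83/3, 32,  91/2, 52,69 , 70, 83]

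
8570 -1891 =6679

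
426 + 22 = 448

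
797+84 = 881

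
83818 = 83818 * 1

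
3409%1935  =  1474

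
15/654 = 5/218 = 0.02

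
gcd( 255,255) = 255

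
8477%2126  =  2099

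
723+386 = 1109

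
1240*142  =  176080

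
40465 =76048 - 35583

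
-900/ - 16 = 225/4= 56.25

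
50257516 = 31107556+19149960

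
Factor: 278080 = 2^6*5^1  *11^1*79^1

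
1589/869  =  1  +  720/869 = 1.83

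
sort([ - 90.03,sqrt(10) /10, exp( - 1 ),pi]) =[ - 90.03,sqrt( 10)/10, exp( - 1 ),pi] 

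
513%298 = 215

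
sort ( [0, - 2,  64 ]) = [ - 2,0, 64 ]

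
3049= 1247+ 1802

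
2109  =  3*703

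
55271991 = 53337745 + 1934246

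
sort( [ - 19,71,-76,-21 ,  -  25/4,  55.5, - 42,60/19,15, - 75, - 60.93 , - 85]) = [ - 85,-76,-75, -60.93, -42,-21, - 19,-25/4,60/19,  15,55.5, 71]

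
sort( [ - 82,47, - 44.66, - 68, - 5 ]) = [-82,-68, - 44.66 ,-5, 47]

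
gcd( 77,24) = 1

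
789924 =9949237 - 9159313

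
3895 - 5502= -1607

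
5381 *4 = 21524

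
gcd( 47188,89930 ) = 2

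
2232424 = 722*3092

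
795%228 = 111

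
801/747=89/83 = 1.07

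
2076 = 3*692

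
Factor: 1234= 2^1*617^1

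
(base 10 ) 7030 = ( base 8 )15566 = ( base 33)6F1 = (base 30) 7OA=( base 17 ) 1759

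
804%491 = 313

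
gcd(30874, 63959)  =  1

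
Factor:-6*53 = - 318 = - 2^1*3^1*53^1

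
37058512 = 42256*877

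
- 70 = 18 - 88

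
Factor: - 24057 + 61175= 37118 = 2^1 * 67^1*277^1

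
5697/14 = 406+13/14=406.93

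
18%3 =0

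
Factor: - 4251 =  - 3^1 * 13^1*109^1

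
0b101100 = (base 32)1C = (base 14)32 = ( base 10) 44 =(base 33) 1B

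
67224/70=960 + 12/35 = 960.34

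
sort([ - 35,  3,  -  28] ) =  [ - 35, - 28,3 ]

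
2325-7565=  -5240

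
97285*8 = 778280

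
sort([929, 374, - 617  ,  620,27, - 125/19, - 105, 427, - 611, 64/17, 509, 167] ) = [ - 617, - 611, - 105, - 125/19, 64/17 , 27, 167, 374,  427, 509, 620,  929]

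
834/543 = 278/181   =  1.54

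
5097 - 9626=-4529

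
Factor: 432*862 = 372384 = 2^5*3^3*431^1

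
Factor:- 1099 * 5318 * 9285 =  - 2^1*3^1*5^1*7^1*157^1*619^1*2659^1 = - 54266015370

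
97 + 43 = 140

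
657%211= 24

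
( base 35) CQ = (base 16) 1BE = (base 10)446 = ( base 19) 149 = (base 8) 676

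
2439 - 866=1573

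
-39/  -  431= 39/431 = 0.09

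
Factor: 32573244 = 2^2*3^1*11^1*23^1*10729^1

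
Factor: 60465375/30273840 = 2^( - 4) * 5^2 * 19^( - 1)*71^1*757^1*2213^( - 1)  =  1343675/672752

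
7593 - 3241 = 4352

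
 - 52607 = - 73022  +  20415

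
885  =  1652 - 767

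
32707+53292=85999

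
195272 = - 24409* ( - 8 )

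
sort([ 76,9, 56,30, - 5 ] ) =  [ - 5,9,30,56,76 ]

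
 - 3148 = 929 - 4077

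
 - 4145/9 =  - 4145/9 = - 460.56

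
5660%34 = 16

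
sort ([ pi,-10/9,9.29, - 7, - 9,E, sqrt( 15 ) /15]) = [ - 9, - 7,- 10/9 , sqrt(15) /15,E  ,  pi , 9.29]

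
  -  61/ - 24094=61/24094 = 0.00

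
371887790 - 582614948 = -210727158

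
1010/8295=202/1659 = 0.12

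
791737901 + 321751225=1113489126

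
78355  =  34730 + 43625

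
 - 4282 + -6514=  - 10796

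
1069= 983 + 86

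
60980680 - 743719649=-682738969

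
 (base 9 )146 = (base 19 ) 69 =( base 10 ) 123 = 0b1111011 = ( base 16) 7B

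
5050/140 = 36+1/14= 36.07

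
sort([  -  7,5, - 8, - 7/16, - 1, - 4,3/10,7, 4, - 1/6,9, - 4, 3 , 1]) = [  -  8,-7 , - 4, - 4,-1, - 7/16, - 1/6,3/10, 1, 3,4, 5,7,9]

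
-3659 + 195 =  - 3464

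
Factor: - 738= - 2^1*3^2* 41^1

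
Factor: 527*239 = 125953 = 17^1*31^1*239^1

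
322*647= 208334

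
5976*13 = 77688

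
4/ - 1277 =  - 1 + 1273/1277=- 0.00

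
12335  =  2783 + 9552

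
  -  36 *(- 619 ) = 22284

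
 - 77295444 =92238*( - 838 )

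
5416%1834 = 1748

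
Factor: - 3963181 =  - 37^1 * 43^1*47^1*53^1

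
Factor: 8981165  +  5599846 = 3^1*23^1 * 211319^1 = 14581011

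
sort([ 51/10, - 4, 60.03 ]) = [ - 4 , 51/10,60.03 ] 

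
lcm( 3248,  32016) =224112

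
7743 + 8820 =16563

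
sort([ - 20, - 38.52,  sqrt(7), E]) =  [ - 38.52, - 20,sqrt(7) , E ]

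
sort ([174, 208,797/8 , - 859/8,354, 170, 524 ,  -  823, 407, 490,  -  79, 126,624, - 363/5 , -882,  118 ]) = [  -  882, - 823,-859/8, - 79, - 363/5, 797/8,118, 126, 170, 174,208, 354,407,490, 524, 624 ]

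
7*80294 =562058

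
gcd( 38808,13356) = 252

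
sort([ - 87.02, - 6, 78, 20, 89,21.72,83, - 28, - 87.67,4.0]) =[ - 87.67, - 87.02, - 28, - 6, 4.0,20 , 21.72,78 , 83,  89]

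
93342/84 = 1111 + 3/14 = 1111.21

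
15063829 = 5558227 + 9505602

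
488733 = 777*629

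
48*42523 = 2041104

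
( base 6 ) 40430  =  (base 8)12342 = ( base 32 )572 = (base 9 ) 7300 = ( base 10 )5346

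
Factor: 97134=2^1*3^1 * 16189^1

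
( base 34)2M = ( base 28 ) 36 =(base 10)90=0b1011010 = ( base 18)50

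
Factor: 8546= 2^1*4273^1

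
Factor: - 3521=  - 7^1*503^1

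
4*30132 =120528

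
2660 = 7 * 380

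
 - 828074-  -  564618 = - 263456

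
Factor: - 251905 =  - 5^1*83^1*607^1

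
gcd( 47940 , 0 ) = 47940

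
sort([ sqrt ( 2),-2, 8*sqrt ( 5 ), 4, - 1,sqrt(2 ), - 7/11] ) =[ - 2, - 1, - 7/11, sqrt( 2 ),sqrt( 2),4, 8*sqrt( 5)] 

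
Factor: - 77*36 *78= -2^3 * 3^3*7^1*11^1 *13^1 = - 216216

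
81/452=81/452 = 0.18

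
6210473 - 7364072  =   - 1153599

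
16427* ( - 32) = -525664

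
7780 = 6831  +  949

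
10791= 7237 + 3554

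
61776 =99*624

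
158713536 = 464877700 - 306164164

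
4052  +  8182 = 12234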